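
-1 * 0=0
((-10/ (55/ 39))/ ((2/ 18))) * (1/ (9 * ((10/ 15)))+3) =-2223/ 11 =-202.09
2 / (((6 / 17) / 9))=51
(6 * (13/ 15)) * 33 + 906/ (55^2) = 171.90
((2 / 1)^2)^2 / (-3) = -16 / 3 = -5.33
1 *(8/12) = 2/3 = 0.67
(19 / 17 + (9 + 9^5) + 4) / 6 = 9843.85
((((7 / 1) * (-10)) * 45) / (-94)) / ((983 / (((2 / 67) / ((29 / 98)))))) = 308700 / 89768543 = 0.00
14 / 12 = 7 / 6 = 1.17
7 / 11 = 0.64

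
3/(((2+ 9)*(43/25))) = 0.16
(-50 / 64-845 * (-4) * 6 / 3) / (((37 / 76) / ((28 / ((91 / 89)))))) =365754845 / 962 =380202.54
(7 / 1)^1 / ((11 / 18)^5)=13226976 / 161051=82.13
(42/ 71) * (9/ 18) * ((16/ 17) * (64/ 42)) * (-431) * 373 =-68194.41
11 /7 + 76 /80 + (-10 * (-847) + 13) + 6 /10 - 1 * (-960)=1322457 /140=9446.12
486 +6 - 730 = -238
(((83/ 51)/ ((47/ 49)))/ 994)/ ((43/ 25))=14525/ 14636082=0.00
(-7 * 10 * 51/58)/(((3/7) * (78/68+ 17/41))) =-829430/9019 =-91.96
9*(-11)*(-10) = 990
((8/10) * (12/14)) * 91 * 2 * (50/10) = 624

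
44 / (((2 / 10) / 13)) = 2860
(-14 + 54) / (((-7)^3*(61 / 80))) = -3200 / 20923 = -0.15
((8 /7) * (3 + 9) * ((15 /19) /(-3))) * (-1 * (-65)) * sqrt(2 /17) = -31200 * sqrt(34) /2261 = -80.46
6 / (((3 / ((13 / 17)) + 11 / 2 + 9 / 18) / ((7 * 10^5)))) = 18200000 / 43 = 423255.81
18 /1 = 18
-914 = -914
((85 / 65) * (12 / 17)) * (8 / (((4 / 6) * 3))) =48 / 13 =3.69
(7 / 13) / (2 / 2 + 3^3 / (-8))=-56 / 247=-0.23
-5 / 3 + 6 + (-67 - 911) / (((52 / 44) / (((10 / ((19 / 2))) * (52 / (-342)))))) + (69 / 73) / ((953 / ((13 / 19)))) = 10305515806 / 75343227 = 136.78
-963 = -963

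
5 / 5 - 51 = -50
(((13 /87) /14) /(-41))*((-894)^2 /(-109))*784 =193947936 /129601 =1496.50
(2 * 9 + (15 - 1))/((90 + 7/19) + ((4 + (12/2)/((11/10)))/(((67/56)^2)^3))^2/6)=1805958793128090103233190944/5197785604659959410423214903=0.35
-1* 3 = -3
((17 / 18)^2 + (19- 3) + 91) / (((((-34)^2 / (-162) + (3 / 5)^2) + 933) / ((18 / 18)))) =873925 / 7502416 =0.12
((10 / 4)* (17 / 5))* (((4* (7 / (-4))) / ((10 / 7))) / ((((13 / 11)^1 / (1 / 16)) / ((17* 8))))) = -155771 / 520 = -299.56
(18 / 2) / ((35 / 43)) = 387 / 35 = 11.06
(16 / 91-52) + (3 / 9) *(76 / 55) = -771224 / 15015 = -51.36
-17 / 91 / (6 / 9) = -51 / 182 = -0.28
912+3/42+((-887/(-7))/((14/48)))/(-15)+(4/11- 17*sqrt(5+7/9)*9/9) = 4761913/5390- 34*sqrt(13)/3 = 842.61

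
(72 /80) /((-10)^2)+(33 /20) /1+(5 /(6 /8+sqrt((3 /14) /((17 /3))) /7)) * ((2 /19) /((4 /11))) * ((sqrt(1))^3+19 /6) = 9.41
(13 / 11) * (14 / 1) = 182 / 11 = 16.55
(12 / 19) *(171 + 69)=2880 / 19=151.58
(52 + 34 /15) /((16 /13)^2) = 68783 /1920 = 35.82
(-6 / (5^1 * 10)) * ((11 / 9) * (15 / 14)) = -11 / 70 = -0.16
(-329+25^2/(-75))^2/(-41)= -1024144/369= -2775.46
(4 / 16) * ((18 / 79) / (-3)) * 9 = -27 / 158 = -0.17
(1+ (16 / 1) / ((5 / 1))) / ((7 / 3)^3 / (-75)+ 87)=8505 / 175832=0.05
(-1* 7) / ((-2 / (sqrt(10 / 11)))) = 7* sqrt(110) / 22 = 3.34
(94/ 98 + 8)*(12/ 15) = 1756/ 245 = 7.17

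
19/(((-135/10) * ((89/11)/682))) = -285076/2403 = -118.63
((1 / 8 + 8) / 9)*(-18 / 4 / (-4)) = 65 / 64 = 1.02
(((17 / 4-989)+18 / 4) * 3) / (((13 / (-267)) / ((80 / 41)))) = 62814420 / 533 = 117850.69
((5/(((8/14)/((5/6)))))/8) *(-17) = -15.49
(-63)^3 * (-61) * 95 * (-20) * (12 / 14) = -24840383400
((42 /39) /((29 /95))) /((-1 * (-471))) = 1330 /177567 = 0.01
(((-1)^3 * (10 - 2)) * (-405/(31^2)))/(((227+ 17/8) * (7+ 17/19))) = 5472/2935855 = 0.00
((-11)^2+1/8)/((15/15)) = 969/8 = 121.12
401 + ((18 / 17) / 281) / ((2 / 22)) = 1915775 / 4777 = 401.04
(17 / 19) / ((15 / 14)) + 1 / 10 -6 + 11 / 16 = -19961 / 4560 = -4.38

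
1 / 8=0.12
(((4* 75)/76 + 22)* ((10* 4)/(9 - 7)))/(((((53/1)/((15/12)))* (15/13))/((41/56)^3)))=2208573445/530535936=4.16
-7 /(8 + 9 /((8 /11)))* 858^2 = -41225184 /163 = -252915.24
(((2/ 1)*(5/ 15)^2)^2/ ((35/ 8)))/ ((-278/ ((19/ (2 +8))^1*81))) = -152/ 24325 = -0.01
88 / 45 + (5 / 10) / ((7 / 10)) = 841 / 315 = 2.67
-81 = -81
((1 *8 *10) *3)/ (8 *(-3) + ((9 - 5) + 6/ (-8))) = -960/ 83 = -11.57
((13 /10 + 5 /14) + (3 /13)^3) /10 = 128371 /768950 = 0.17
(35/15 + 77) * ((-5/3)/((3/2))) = -2380/27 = -88.15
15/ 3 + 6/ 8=23/ 4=5.75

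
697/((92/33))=250.01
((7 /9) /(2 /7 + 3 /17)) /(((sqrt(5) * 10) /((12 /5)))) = 1666 * sqrt(5) /20625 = 0.18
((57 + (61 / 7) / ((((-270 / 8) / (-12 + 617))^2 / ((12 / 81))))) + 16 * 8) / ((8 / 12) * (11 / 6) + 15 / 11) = 909127439 / 3919104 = 231.97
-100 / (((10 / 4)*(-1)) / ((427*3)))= 51240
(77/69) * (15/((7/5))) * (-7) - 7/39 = -75236/897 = -83.88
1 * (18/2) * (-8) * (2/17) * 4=-576/17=-33.88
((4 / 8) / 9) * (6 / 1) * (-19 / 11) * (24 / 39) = -152 / 429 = -0.35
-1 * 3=-3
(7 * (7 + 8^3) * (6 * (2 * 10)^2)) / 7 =1245600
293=293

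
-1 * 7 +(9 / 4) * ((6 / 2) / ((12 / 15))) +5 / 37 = 1.57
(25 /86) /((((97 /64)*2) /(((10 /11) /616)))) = 500 /3532837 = 0.00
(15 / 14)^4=50625 / 38416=1.32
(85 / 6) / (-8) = -85 / 48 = -1.77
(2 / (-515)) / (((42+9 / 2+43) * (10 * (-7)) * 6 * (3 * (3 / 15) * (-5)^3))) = -1 / 725956875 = -0.00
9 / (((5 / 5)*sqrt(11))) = 9*sqrt(11) / 11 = 2.71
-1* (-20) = 20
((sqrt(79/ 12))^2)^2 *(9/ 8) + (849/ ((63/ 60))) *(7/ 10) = 78689/ 128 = 614.76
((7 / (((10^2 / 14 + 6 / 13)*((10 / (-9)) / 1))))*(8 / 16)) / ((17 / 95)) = -108927 / 47056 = -2.31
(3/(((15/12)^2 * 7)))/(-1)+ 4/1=652/175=3.73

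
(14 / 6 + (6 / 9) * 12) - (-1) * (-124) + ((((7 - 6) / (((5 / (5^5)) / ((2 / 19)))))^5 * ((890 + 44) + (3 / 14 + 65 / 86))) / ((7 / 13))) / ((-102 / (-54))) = 301454241913115610982379 / 266074170243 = 1132970711278.75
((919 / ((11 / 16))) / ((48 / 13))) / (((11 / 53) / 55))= 3165955 / 33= 95938.03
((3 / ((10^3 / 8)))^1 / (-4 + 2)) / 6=-1 / 500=-0.00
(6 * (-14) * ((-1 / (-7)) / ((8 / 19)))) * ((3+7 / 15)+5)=-2413 / 10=-241.30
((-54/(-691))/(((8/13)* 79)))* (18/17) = 3159/1856026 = 0.00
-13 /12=-1.08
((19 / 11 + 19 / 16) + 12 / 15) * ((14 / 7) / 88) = 3269 / 38720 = 0.08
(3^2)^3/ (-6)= -243/ 2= -121.50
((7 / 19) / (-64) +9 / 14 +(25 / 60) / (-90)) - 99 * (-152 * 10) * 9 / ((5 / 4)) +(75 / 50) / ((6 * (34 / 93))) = 4233076402421 / 3907008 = 1083457.32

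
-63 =-63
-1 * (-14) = 14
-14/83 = -0.17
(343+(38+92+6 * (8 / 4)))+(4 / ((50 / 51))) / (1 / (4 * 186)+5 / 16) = 498.00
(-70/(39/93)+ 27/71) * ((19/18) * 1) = -2920661/16614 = -175.80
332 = 332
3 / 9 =1 / 3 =0.33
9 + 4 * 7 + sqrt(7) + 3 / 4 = sqrt(7) + 151 / 4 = 40.40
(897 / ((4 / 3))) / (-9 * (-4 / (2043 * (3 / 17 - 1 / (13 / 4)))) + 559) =1362681 / 1132004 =1.20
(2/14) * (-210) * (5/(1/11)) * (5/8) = -4125/4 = -1031.25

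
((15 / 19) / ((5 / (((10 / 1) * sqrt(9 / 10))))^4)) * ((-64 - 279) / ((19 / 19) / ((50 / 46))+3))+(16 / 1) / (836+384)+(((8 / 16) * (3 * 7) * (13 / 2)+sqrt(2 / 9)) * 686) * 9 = 2058 * sqrt(2)+4873366097 / 11590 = 423390.70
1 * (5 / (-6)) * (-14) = 35 / 3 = 11.67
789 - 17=772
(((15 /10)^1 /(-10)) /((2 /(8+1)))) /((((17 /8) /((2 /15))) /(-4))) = 72 /425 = 0.17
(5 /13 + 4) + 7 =148 /13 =11.38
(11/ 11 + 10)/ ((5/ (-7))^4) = 26411/ 625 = 42.26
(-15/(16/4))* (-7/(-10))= -21/8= -2.62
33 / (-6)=-11 / 2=-5.50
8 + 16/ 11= 9.45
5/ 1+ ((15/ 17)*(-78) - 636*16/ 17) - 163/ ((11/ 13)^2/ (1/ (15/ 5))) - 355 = -6746747/ 6171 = -1093.30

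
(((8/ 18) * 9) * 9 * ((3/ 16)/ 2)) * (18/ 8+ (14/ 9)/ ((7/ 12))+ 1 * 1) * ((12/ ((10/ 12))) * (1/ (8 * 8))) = 5751/ 1280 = 4.49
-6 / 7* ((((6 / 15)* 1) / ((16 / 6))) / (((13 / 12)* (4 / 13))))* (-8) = 3.09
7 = 7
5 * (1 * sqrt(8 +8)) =20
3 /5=0.60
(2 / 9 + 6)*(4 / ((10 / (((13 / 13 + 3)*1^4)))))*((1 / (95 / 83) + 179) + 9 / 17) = 43508416 / 24225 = 1796.01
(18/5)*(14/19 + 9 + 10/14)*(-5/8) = -6255/266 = -23.52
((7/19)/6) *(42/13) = 49/247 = 0.20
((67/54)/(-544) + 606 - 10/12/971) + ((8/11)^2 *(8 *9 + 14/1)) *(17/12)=2313958913863/3451415616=670.44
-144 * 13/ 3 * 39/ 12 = -2028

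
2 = 2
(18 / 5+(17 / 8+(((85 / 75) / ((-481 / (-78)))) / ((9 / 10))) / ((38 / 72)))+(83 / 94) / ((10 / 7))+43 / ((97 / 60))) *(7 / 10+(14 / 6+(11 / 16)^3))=176316120632947 / 1575310295040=111.92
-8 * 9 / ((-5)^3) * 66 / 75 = 1584 / 3125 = 0.51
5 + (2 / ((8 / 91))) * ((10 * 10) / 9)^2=2813.64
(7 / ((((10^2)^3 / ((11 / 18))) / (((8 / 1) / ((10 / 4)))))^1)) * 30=77 / 187500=0.00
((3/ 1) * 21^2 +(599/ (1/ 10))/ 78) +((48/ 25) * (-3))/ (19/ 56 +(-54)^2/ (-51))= 73853309632/ 52756275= 1399.90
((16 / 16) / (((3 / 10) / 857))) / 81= 8570 / 243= 35.27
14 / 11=1.27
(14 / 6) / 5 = 0.47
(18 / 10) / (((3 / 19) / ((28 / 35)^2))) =912 / 125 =7.30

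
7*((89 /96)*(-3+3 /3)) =-623 /48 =-12.98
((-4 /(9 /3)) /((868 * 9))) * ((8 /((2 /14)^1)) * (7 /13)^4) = -19208 /23905557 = -0.00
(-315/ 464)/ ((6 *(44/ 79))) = -8295/ 40832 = -0.20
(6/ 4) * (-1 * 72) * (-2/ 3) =72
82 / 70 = 41 / 35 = 1.17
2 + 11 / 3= 17 / 3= 5.67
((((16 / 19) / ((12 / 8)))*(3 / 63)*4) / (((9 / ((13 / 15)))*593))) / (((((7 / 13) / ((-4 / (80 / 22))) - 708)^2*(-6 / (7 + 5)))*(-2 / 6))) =17013568 / 81967235995117305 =0.00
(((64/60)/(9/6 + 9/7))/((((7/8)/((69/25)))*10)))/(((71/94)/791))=218898176/1730625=126.49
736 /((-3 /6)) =-1472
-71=-71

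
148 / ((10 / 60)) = 888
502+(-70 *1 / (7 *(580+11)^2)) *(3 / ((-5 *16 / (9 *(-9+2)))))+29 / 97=15127125219 / 30115784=502.30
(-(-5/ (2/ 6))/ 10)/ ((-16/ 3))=-9/ 32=-0.28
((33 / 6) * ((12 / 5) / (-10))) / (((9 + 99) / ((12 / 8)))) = -11 / 600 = -0.02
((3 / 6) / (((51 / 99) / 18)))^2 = 88209 / 289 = 305.22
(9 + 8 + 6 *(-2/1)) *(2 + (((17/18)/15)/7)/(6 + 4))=37817/3780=10.00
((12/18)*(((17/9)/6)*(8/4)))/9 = 34/729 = 0.05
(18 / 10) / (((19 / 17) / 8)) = 1224 / 95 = 12.88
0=0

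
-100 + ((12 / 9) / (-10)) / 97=-145502 / 1455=-100.00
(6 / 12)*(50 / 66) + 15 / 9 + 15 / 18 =95 / 33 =2.88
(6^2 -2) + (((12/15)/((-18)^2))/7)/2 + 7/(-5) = 32.60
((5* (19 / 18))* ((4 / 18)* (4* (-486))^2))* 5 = 22161600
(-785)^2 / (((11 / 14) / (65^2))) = 36449708750 / 11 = 3313609886.36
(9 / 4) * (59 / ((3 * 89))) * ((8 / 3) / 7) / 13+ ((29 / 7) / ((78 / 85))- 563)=-558.47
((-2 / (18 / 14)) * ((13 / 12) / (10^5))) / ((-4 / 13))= 1183 / 21600000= 0.00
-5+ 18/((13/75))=1285/13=98.85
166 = 166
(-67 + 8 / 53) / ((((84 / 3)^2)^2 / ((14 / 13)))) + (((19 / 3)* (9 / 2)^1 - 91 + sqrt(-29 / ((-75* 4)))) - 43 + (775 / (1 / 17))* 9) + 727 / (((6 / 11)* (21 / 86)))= sqrt(87) / 30 + 33739174697009 / 272248704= 123928.08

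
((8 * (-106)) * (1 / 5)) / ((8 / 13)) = -1378 / 5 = -275.60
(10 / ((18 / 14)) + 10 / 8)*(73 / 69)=23725 / 2484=9.55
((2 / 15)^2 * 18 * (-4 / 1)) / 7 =-32 / 175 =-0.18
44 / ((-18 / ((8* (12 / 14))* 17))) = -5984 / 21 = -284.95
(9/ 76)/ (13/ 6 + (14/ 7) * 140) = 27/ 64334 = 0.00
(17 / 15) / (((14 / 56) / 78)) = 1768 / 5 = 353.60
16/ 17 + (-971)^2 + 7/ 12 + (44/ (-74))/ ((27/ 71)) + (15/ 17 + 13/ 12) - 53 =16011401324/ 16983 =942789.93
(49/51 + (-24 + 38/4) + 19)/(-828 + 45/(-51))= -557/84546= -0.01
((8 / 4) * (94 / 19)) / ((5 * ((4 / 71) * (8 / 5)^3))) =83425 / 9728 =8.58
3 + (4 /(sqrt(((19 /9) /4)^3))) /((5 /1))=864*sqrt(19) /1805 + 3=5.09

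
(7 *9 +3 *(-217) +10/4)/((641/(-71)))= 83141/1282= 64.85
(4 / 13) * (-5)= -20 / 13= -1.54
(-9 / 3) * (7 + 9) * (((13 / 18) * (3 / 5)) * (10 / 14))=-104 / 7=-14.86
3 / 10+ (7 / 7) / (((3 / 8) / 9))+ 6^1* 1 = 303 / 10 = 30.30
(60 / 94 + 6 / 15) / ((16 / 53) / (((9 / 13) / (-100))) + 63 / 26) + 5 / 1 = 597103987 / 120026015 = 4.97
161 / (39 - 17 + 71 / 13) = 299 / 51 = 5.86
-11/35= -0.31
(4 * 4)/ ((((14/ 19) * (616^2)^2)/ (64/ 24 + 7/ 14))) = 361/ 755930993664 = 0.00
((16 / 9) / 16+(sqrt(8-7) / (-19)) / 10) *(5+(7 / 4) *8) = 181 / 90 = 2.01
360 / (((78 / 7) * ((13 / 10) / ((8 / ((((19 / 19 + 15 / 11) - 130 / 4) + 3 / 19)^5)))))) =-142922114065561600 / 17405804441888072129673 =-0.00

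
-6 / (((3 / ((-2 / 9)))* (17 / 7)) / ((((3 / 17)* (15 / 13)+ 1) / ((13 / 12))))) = 29792 / 146523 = 0.20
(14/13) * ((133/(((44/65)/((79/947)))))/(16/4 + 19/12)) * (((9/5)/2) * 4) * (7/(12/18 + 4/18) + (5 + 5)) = 25815699/126898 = 203.44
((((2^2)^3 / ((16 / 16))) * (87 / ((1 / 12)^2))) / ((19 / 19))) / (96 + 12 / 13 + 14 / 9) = 46904832 / 5761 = 8141.79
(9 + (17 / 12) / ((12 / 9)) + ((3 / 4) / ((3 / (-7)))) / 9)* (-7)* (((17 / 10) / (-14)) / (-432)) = -24157 / 1244160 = -0.02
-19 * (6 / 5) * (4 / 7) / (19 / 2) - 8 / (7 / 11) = -488 / 35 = -13.94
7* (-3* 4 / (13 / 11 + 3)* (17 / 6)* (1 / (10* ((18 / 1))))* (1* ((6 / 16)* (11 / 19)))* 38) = -14399 / 5520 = -2.61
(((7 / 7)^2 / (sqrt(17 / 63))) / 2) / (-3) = -sqrt(119) / 34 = -0.32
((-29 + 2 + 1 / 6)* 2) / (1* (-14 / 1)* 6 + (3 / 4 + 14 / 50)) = 16100 / 24891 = 0.65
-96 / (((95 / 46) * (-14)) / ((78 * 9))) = 1550016 / 665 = 2330.85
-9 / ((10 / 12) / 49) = -2646 / 5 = -529.20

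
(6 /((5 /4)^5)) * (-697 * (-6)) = 25694208 /3125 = 8222.15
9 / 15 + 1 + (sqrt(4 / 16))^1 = 21 / 10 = 2.10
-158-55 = -213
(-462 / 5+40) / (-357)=262 / 1785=0.15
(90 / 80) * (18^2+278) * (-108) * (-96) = 7021728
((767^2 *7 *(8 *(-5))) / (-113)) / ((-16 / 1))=-20590115 / 226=-91106.70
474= 474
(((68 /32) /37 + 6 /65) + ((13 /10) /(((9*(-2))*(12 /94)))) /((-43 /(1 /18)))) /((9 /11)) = 665511319 /3618697680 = 0.18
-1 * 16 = -16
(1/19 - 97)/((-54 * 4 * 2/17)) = 3.82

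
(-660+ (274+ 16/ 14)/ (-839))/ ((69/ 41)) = -53000782/ 135079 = -392.37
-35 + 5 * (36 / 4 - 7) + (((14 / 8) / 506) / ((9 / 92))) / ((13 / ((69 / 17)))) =-364489 / 14586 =-24.99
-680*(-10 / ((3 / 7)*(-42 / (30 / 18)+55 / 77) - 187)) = -833000 / 24193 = -34.43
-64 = -64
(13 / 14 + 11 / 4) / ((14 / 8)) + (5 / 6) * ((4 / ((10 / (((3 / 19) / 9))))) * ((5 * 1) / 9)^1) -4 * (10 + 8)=-5270830 / 75411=-69.89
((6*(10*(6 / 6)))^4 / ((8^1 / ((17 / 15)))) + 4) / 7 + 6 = 1836046 / 7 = 262292.29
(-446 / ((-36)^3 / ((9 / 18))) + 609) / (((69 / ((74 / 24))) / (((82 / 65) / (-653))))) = -43103623859 / 819849962880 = -0.05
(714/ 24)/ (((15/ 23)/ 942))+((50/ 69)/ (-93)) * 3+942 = 939296431/ 21390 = 43912.88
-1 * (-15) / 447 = 5 / 149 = 0.03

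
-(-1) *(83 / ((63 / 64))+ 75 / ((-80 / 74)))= 7531 / 504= 14.94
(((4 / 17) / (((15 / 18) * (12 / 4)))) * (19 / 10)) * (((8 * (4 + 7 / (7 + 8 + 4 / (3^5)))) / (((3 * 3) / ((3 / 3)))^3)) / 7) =9908576 / 7913859975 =0.00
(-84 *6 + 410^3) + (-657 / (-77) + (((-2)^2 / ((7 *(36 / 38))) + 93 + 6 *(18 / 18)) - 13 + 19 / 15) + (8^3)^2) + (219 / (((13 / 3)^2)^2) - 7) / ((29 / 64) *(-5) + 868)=1045038751243620026 / 15105484485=69182736.39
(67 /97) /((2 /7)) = 469 /194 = 2.42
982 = 982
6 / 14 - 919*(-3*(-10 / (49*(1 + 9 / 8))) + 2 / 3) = -877.02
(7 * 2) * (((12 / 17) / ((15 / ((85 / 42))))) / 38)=2 / 57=0.04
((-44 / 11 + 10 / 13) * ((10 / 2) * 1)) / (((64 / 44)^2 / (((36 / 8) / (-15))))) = 7623 / 3328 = 2.29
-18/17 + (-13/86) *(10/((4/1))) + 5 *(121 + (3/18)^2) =7943513/13158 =603.70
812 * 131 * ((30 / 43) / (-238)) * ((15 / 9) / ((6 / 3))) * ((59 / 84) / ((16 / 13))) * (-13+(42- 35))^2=-5338.52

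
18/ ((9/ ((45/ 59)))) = 90/ 59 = 1.53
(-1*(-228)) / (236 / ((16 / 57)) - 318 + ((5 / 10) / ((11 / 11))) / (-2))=24 / 55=0.44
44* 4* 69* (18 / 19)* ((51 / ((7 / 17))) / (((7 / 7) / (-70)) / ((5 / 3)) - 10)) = -9475963200 / 66557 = -142373.65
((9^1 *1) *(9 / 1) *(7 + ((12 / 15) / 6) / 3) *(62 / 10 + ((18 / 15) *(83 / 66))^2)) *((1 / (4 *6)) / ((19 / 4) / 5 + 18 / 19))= 231680718 / 2181025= 106.23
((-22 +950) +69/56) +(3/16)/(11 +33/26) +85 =4529629/4466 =1014.25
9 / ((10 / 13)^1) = 117 / 10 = 11.70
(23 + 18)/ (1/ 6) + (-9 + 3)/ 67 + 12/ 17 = 280896/ 1139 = 246.62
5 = 5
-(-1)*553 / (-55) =-553 / 55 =-10.05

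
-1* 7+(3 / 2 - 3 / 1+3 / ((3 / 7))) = -3 / 2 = -1.50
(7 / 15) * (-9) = -4.20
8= 8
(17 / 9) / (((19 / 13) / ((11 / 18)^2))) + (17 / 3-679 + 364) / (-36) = 502805 / 55404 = 9.08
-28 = -28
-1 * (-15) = 15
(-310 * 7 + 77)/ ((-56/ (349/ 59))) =104351/ 472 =221.08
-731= -731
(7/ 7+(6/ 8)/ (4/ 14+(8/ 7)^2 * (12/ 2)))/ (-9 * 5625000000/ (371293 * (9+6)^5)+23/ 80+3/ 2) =19370355810/ 28513654703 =0.68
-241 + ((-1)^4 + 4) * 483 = 2174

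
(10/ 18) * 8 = 40/ 9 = 4.44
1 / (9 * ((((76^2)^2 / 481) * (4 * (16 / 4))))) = 481 / 4804153344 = 0.00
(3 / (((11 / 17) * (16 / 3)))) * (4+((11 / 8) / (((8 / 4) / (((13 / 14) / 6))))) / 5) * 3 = 4134519 / 394240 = 10.49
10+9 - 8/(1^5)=11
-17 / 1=-17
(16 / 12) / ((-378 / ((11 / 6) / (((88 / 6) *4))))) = -1 / 9072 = -0.00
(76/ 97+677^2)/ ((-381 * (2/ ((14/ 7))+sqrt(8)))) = 44457989/ 258699 - 88915978 * sqrt(2)/ 258699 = -314.22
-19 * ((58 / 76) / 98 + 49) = -182505 / 196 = -931.15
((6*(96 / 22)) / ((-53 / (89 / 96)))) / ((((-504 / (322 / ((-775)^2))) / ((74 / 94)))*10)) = 75739 / 1974927075000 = 0.00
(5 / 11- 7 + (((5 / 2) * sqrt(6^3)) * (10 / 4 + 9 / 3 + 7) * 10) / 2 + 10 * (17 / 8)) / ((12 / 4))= 647 / 132 + 625 * sqrt(6) / 2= 770.37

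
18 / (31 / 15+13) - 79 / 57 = -1232 / 6441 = -0.19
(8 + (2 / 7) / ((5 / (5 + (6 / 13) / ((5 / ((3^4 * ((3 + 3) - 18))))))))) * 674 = 2128.95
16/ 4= 4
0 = 0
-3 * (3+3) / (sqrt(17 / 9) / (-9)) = 486 * sqrt(17) / 17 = 117.87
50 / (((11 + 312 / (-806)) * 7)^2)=48050 / 5303809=0.01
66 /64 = 1.03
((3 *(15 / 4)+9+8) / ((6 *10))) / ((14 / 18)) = 339 / 560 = 0.61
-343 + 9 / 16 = -5479 / 16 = -342.44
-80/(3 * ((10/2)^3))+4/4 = 59/75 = 0.79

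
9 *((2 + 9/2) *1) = 117/2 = 58.50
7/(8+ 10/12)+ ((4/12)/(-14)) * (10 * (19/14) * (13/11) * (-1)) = 201283/171402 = 1.17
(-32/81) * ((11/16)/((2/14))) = -1.90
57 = 57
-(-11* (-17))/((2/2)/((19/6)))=-592.17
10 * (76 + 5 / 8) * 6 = 9195 / 2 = 4597.50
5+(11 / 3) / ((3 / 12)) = 59 / 3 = 19.67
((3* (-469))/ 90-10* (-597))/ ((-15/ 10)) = -3969.58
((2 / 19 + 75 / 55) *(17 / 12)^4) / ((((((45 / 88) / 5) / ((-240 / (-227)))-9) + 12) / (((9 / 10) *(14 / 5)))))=179486629 / 37279710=4.81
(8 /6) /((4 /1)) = 1 /3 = 0.33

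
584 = 584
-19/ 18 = -1.06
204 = 204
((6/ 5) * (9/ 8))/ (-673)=-27/ 13460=-0.00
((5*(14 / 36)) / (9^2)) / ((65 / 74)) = 259 / 9477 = 0.03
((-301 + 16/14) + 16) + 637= 2472/7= 353.14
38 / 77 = 0.49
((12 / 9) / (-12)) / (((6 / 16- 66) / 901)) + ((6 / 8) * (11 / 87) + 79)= 44188003 / 548100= 80.62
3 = 3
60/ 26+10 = 160/ 13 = 12.31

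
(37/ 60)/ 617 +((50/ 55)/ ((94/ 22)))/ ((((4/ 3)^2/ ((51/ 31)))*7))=21994951/ 755133960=0.03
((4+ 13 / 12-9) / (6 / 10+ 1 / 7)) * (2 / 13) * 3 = -1645 / 676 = -2.43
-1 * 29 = -29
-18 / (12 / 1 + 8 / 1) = -9 / 10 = -0.90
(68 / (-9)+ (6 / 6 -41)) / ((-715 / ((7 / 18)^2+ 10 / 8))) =48578 / 521235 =0.09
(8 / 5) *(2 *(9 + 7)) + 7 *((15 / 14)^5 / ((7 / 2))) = 72638347 / 1344560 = 54.02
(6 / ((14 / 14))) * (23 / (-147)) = -46 / 49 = -0.94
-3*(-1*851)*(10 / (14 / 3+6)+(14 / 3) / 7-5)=-138713 / 16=-8669.56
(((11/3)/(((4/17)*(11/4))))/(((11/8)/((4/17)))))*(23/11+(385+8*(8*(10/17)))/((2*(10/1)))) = 138968/6171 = 22.52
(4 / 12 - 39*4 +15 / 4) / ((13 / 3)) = -1823 / 52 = -35.06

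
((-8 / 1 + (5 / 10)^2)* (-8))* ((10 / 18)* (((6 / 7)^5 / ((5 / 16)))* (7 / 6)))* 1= 142848 / 2401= 59.50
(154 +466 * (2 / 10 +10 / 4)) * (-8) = -56488 / 5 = -11297.60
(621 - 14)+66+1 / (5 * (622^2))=1301864661 / 1934420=673.00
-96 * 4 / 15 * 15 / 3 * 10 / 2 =-640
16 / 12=1.33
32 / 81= 0.40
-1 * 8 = -8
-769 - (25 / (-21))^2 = -339754 / 441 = -770.42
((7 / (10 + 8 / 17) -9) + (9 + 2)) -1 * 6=-593 / 178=-3.33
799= 799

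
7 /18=0.39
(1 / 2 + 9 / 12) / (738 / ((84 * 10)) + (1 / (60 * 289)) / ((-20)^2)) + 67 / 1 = 2918669269 / 42656407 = 68.42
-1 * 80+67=-13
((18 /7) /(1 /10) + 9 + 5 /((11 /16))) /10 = 3233 /770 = 4.20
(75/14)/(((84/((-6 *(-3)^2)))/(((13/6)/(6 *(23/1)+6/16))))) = -325/6027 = -0.05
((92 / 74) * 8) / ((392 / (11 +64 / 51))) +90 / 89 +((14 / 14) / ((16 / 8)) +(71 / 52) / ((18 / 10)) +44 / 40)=23625725411 / 6418781460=3.68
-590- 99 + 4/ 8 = -1377/ 2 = -688.50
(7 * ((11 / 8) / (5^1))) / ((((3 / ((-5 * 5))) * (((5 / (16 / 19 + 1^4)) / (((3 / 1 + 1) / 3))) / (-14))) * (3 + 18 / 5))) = 8575 / 513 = 16.72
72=72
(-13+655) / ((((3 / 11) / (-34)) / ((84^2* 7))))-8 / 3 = -11859414344 / 3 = -3953138114.67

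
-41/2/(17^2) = -41/578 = -0.07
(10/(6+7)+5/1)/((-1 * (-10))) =15/26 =0.58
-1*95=-95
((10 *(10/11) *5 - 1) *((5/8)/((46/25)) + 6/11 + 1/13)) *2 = 24756603/289432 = 85.54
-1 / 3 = -0.33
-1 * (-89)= 89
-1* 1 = -1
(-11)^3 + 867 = -464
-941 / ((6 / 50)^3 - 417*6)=14703125 / 39093723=0.38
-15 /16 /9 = -5 /48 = -0.10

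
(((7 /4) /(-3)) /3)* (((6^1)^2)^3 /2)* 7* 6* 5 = -952560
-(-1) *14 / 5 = 14 / 5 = 2.80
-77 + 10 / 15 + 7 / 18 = -1367 / 18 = -75.94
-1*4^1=-4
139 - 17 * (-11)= 326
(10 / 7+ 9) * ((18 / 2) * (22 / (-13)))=-14454 / 91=-158.84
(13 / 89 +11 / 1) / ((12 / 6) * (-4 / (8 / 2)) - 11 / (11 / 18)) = -248 / 445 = -0.56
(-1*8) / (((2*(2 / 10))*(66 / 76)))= -760 / 33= -23.03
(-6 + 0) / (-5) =6 / 5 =1.20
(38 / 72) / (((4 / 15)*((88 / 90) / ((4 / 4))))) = 1425 / 704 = 2.02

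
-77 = -77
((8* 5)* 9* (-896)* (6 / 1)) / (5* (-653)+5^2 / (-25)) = 967680 / 1633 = 592.58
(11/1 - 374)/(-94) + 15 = 1773/94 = 18.86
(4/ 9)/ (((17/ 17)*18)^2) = 1/ 729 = 0.00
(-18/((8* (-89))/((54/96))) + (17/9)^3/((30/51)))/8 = 238163053/166095360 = 1.43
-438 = -438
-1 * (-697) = 697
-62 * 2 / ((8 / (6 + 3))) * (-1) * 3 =837 / 2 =418.50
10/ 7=1.43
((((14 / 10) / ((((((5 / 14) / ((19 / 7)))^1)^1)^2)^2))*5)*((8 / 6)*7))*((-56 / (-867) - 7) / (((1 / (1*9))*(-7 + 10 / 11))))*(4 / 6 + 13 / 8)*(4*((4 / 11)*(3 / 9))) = 54063522975616 / 21783375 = 2481870.83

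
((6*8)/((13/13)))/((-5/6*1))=-288/5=-57.60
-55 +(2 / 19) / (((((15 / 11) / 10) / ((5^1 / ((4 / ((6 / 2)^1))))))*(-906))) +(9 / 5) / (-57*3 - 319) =-579969044 / 10543575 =-55.01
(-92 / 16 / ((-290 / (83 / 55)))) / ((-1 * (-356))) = 1909 / 22712800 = 0.00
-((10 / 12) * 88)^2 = -48400 / 9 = -5377.78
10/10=1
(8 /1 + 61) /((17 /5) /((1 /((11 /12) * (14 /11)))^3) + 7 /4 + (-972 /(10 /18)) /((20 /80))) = -74520 /7550551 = -0.01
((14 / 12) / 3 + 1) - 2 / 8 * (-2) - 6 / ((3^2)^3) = 457 / 243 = 1.88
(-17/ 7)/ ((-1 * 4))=17/ 28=0.61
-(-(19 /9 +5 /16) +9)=-947 /144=-6.58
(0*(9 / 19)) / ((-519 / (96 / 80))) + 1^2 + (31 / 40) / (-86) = 3409 / 3440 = 0.99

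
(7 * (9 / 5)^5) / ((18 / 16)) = 117.57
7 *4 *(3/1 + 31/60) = 1477/15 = 98.47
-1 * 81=-81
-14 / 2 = -7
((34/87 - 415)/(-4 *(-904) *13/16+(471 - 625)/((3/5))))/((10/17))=-613207/2332760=-0.26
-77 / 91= -11 / 13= -0.85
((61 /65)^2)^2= 13845841 /17850625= 0.78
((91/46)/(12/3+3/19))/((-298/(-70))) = 60515/541466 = 0.11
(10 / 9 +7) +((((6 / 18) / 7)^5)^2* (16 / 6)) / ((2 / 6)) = 135292367934305 / 16679880978201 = 8.11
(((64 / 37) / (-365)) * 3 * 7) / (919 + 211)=-672 / 7630325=-0.00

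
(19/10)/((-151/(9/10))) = -171/15100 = -0.01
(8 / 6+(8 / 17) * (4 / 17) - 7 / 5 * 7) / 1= -36223 / 4335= -8.36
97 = 97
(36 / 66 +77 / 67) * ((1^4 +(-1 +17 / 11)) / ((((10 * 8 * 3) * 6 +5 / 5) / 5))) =106165 / 11682187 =0.01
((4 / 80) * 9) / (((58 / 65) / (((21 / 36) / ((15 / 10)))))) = 91 / 464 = 0.20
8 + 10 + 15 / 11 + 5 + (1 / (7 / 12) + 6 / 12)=4093 / 154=26.58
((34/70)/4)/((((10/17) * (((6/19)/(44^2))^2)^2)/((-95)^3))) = -141760258344560673410560/567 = -250018092318449159454.25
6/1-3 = 3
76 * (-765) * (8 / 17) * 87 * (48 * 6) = -685532160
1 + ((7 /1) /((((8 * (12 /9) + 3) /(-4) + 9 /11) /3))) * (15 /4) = -1436 /49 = -29.31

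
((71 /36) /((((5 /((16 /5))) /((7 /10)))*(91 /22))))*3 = 3124 /4875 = 0.64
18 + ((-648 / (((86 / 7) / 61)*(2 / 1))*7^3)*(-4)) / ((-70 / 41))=-277937262 / 215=-1292731.45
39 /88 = 0.44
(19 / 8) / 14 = 19 / 112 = 0.17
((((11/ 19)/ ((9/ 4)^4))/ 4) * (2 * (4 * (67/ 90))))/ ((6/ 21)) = 660352/ 5609655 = 0.12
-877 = -877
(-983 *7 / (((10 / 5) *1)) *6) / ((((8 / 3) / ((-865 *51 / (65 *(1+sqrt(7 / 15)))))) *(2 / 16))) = 8195993505 / 104 - 546399567 *sqrt(105) / 104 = 24971769.65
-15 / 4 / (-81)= 5 / 108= 0.05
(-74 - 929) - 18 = -1021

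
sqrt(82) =9.06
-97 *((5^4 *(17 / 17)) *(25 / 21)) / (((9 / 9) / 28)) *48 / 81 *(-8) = 776000000 / 81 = 9580246.91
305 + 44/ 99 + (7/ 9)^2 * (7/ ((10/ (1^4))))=305.87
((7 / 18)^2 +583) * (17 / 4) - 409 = 2681933 / 1296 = 2069.39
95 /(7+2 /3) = 285 /23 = 12.39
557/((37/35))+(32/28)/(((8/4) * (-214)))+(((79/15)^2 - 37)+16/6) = 3244252133/6235425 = 520.29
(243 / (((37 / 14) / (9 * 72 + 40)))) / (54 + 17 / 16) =37449216 / 32597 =1148.85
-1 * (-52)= 52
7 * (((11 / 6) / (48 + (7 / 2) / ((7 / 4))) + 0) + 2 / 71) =9667 / 21300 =0.45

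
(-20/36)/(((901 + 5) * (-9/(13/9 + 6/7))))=725/4623318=0.00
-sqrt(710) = -26.65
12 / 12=1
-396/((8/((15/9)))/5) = -825/2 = -412.50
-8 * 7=-56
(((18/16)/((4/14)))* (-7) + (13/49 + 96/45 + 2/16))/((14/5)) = -294457/32928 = -8.94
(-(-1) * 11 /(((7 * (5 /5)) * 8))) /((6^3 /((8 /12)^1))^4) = 11 /617117792256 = 0.00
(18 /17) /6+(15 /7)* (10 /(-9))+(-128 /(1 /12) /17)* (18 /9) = -65299 /357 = -182.91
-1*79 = -79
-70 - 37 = -107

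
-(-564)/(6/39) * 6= 21996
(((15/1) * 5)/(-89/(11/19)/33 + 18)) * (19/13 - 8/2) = -898425/62959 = -14.27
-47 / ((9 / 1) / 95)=-4465 / 9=-496.11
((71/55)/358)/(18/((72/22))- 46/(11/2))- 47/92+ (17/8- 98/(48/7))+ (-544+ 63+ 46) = -2322297937/5187420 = -447.68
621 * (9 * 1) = 5589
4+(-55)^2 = 3029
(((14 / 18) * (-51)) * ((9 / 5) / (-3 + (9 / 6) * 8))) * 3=-119 / 5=-23.80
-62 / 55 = -1.13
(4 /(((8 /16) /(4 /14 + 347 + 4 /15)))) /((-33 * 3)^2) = 291944 /1029105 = 0.28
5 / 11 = 0.45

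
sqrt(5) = 2.24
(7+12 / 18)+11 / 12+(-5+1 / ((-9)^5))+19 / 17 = 18875929 / 4015332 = 4.70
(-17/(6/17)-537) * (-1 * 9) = 10533/2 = 5266.50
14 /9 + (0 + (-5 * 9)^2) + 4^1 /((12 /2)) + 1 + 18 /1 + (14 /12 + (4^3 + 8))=38149 /18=2119.39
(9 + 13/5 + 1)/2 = 63/10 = 6.30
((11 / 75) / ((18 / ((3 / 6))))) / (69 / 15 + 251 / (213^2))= 55451 / 62684520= 0.00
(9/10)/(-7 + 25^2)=3/2060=0.00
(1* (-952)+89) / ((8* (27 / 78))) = -11219 / 36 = -311.64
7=7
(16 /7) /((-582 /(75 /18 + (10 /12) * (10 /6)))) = -400 /18333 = -0.02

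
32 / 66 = 16 / 33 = 0.48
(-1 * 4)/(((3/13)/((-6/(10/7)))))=364/5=72.80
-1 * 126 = -126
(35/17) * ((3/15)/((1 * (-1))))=-7/17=-0.41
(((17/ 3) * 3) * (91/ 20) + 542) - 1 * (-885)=30087/ 20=1504.35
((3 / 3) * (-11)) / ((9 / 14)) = -17.11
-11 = -11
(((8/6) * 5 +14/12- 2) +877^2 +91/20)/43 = 46148363/2580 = 17886.96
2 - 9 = -7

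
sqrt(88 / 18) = 2 * sqrt(11) / 3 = 2.21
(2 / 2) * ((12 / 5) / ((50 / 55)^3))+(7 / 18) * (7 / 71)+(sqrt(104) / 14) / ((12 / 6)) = sqrt(26) / 14+1291076 / 399375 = 3.60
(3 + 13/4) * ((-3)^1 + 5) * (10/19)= 125/19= 6.58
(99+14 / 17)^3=4887035873 / 4913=994715.22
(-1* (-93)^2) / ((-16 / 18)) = 77841 / 8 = 9730.12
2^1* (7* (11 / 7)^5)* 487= 156863674 / 2401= 65332.64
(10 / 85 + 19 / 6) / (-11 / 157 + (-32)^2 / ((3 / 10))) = 52595 / 54659998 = 0.00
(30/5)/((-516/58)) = -29/43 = -0.67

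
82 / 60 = 41 / 30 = 1.37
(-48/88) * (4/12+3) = -20/11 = -1.82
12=12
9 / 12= 0.75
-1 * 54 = -54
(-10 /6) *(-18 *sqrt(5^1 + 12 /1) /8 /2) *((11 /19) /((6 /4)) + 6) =455 *sqrt(17) /38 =49.37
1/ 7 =0.14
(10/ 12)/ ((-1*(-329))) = 5/ 1974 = 0.00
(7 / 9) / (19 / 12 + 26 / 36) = 28 / 83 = 0.34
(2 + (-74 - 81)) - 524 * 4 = -2249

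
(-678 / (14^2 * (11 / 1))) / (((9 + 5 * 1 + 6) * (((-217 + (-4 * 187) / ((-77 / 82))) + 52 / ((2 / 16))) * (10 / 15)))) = -339 / 14309680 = -0.00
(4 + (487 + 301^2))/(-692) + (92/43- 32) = -1201371/7439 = -161.50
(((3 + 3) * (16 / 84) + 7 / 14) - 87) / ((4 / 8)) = -1195 / 7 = -170.71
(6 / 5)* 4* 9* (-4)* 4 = -3456 / 5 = -691.20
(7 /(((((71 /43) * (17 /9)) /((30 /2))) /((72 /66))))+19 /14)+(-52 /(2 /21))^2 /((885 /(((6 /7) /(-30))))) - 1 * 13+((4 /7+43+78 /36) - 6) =22700252618 /411255075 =55.20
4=4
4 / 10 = 2 / 5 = 0.40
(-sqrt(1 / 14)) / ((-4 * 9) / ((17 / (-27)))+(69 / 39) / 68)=-0.00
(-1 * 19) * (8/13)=-152/13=-11.69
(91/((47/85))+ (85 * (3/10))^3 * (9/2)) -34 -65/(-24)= 168634805/2256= 74749.47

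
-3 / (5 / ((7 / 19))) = -0.22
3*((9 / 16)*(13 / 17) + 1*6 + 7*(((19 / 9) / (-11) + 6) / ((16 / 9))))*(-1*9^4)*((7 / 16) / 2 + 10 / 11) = -42813733329 / 65824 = -650427.40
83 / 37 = 2.24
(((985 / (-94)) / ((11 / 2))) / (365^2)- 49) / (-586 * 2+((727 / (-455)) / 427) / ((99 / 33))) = 78685189759722 / 1882022727116191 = 0.04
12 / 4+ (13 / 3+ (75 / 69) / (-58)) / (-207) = 2467975 / 828414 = 2.98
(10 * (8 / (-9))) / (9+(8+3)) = -4 / 9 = -0.44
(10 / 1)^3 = 1000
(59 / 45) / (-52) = -59 / 2340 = -0.03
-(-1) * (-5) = -5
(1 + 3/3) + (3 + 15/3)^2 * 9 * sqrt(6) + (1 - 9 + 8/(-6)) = -22/3 + 576 * sqrt(6) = 1403.57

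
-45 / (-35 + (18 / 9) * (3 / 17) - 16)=255 / 287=0.89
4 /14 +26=26.29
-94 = -94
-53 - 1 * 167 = -220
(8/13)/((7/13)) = 8/7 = 1.14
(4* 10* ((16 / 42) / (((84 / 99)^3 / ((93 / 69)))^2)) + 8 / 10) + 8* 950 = 1069965162176307 / 139409359040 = 7674.99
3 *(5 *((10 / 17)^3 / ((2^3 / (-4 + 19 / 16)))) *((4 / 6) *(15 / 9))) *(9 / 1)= -10.73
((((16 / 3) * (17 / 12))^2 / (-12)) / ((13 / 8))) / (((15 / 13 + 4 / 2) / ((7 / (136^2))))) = -7 / 19926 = -0.00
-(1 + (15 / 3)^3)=-126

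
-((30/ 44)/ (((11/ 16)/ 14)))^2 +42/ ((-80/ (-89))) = -85531971/ 585640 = -146.05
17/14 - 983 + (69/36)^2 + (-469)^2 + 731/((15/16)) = 1107603611/5040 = 219762.62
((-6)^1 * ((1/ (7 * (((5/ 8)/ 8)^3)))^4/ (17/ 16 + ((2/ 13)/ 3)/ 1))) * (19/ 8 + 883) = -15653908201541546218748903424/ 407396240234375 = -38424282444373.70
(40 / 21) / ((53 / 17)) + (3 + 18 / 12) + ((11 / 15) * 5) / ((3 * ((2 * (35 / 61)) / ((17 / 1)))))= 387613 / 16695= 23.22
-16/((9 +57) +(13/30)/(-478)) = -229440/946427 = -0.24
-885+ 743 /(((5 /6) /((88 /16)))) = 20094 /5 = 4018.80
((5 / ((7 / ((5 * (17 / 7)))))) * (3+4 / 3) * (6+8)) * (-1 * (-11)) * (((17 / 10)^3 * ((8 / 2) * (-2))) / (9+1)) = -11943503 / 525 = -22749.53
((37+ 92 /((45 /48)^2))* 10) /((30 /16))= 510032 /675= 755.60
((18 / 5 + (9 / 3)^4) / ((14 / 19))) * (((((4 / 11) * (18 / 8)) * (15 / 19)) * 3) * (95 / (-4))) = -3254985 / 616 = -5284.07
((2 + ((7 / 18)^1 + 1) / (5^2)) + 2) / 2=2.03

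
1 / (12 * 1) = 0.08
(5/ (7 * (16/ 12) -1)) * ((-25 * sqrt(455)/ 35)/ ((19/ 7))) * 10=-30 * sqrt(455)/ 19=-33.68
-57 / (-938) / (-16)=-57 / 15008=-0.00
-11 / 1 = -11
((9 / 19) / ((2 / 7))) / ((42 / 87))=261 / 76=3.43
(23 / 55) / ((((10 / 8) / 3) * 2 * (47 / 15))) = 414 / 2585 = 0.16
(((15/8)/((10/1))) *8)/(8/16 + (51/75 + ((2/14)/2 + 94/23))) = 12075/42974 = 0.28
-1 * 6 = -6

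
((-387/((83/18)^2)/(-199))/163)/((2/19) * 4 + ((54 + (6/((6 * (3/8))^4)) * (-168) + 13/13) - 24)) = -1736749188/24480995200615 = -0.00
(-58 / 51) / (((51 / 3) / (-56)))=3248 / 867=3.75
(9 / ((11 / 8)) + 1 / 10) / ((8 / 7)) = 5.81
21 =21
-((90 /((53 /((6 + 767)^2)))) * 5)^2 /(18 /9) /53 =-36150391716401250 /148877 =-242820527794.09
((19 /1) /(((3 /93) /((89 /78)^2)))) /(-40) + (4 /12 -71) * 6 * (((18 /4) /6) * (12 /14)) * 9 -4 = -4218450283 /1703520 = -2476.31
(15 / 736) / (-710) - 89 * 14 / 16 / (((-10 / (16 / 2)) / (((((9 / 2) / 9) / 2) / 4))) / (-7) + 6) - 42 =-164560769 / 3239872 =-50.79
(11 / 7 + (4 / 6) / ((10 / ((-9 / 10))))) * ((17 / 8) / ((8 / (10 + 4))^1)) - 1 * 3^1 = 4193 / 1600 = 2.62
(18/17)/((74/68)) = 36/37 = 0.97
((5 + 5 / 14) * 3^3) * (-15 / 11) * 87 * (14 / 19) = -2642625 / 209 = -12644.14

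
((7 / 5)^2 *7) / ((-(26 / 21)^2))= -151263 / 16900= -8.95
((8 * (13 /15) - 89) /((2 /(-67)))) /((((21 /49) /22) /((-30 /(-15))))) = 282254.62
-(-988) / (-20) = -247 / 5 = -49.40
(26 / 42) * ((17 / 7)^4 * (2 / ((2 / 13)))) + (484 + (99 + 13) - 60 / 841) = 37140551305 / 42404061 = 875.87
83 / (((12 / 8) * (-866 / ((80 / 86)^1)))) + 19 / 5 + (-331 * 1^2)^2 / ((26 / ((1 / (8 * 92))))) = 50589797773 / 5344397760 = 9.47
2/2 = 1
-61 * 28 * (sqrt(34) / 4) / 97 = -427 * sqrt(34) / 97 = -25.67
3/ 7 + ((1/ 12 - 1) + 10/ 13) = 307/ 1092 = 0.28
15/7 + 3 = 36/7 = 5.14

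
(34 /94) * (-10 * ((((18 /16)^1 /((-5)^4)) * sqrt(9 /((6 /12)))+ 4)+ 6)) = -1700 /47-459 * sqrt(2) /23500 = -36.20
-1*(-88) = 88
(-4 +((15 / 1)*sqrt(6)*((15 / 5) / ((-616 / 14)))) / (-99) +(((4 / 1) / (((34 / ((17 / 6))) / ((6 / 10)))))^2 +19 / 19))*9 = -666 / 25 +45*sqrt(6) / 484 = -26.41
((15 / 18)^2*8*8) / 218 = 200 / 981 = 0.20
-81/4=-20.25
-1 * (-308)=308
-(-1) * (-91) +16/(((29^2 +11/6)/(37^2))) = -328763/5057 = -65.01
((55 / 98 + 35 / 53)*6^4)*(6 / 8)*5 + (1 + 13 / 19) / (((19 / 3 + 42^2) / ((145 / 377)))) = 20226054888510 / 3406788749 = 5936.99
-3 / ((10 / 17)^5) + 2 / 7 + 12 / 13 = -376620961 / 9100000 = -41.39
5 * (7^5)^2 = 1412376245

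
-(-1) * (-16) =-16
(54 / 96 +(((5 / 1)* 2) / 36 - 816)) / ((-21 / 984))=687529 / 18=38196.06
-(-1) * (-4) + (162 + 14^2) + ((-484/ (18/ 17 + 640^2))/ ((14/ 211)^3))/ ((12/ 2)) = 10126530955885/ 28660605288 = 353.33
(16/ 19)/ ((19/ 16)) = 256/ 361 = 0.71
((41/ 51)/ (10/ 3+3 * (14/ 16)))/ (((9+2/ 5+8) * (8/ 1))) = 205/ 211497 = 0.00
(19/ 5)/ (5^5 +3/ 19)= 361/ 296890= 0.00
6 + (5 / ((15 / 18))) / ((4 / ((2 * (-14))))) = -36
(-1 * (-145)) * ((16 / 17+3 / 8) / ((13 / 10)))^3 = 103953019375 / 690807104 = 150.48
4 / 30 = 2 / 15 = 0.13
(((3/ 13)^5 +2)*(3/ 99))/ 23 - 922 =-259829355985/ 281811387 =-922.00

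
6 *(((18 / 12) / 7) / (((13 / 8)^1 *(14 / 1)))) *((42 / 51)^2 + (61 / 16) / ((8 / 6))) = 0.20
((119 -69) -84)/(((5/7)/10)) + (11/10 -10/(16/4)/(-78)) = -370397/780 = -474.87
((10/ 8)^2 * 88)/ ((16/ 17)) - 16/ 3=13513/ 96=140.76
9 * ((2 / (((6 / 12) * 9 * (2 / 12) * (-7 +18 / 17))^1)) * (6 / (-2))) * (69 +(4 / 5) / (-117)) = 5489096 / 6565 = 836.12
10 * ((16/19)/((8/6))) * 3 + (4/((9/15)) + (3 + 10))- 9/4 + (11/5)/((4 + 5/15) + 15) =1205957/33060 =36.48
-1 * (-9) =9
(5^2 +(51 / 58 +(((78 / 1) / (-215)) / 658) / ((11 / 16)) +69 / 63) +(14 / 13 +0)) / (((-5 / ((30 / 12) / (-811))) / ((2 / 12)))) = 49369971397 / 17128595123640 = 0.00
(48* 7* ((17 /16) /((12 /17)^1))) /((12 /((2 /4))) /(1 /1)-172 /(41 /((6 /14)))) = 580601 /25488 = 22.78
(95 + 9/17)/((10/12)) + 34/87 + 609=5354173/7395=724.03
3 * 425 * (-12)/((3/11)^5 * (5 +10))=-676016.54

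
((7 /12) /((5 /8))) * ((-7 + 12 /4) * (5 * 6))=-112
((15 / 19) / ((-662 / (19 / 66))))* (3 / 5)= -3 / 14564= -0.00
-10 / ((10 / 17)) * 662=-11254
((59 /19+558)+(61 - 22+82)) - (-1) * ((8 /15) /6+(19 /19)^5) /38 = 1166449 /1710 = 682.13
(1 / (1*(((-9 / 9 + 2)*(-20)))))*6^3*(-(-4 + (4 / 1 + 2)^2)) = 345.60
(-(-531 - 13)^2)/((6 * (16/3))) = -9248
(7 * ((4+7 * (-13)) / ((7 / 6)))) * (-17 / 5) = 8874 / 5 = 1774.80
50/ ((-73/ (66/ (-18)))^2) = 6050/ 47961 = 0.13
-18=-18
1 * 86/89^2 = 86/7921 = 0.01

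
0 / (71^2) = 0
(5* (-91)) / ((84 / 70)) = -2275 / 6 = -379.17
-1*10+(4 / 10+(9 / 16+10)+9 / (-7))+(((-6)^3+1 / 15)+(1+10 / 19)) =-6854189 / 31920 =-214.73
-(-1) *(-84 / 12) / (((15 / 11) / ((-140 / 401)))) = 2156 / 1203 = 1.79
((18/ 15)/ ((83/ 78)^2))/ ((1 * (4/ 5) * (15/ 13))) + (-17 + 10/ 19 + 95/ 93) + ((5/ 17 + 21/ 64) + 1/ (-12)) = -911535269129/ 66220374720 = -13.77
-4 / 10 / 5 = -2 / 25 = -0.08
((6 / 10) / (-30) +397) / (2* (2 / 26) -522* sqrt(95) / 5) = -875519541* sqrt(95) / 21873652600 -258037 / 4374730520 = -0.39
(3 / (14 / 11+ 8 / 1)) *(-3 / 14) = -33 / 476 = -0.07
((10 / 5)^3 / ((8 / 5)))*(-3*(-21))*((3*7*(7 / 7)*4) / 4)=6615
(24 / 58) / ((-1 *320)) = -3 / 2320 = -0.00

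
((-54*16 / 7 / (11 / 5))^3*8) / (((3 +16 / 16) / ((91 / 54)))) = -38817792000 / 65219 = -595191.46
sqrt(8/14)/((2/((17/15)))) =17*sqrt(7)/105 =0.43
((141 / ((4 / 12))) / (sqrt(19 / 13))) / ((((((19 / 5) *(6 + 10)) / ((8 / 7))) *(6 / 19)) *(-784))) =-705 *sqrt(247) / 417088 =-0.03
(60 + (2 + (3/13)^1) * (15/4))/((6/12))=3555/26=136.73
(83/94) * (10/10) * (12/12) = 83/94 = 0.88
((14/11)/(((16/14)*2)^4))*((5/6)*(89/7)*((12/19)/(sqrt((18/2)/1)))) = 1068445/10272768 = 0.10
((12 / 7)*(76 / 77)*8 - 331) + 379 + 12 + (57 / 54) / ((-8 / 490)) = 344747 / 38808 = 8.88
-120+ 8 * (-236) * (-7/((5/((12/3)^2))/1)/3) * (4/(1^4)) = 844024/15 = 56268.27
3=3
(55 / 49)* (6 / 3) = 110 / 49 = 2.24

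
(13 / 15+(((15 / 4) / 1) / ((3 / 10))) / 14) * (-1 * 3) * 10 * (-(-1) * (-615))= 32463.21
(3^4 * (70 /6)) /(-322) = -135 /46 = -2.93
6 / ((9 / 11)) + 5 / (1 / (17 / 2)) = 299 / 6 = 49.83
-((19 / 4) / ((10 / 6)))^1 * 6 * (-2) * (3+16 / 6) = 969 / 5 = 193.80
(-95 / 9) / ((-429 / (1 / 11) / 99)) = 95 / 429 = 0.22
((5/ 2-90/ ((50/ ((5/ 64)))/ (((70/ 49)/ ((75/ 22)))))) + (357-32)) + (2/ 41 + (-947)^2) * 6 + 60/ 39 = 1606175583091/ 298480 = 5381183.27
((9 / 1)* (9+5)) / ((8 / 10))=315 / 2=157.50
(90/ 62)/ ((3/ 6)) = 90/ 31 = 2.90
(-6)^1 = -6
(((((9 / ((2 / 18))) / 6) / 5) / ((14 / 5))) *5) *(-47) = -6345 / 28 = -226.61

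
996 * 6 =5976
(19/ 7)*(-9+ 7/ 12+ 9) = 19/ 12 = 1.58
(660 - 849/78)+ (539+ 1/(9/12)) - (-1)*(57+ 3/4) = 194563/156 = 1247.20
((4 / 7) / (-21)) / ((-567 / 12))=16 / 27783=0.00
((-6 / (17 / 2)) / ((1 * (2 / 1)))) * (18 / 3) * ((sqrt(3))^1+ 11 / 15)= -5.22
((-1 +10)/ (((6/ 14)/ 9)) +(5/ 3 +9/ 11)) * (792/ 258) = 25276/ 43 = 587.81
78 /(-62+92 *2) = 39 /61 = 0.64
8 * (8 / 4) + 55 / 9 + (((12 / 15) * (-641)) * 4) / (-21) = 37733 / 315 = 119.79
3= 3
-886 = -886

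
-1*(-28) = 28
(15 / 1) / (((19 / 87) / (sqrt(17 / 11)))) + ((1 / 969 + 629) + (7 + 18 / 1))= 1305 * sqrt(187) / 209 + 633727 / 969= 739.39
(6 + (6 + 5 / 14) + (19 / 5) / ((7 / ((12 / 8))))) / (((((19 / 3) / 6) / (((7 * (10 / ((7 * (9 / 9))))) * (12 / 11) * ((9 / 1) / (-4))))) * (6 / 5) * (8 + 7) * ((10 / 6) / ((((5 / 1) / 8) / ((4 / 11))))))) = -17.55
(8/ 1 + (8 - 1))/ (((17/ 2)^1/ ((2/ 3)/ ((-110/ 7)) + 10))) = 3286/ 187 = 17.57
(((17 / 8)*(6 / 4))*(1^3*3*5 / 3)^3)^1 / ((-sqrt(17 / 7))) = -375*sqrt(119) / 16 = -255.67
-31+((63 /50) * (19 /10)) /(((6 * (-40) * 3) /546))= -656309 /20000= -32.82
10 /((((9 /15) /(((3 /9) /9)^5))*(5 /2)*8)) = 0.00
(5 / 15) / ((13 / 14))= 14 / 39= 0.36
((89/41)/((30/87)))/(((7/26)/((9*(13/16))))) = 3925701/22960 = 170.98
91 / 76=1.20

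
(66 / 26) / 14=33 / 182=0.18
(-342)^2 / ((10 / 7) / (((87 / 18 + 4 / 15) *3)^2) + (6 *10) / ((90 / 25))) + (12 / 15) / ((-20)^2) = 191660773961 / 27320500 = 7015.27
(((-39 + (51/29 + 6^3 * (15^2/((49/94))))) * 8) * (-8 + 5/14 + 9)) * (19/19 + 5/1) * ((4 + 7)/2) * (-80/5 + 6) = -3321361454400/9947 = -333905846.43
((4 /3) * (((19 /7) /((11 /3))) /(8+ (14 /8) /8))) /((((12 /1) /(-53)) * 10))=-16112 /303765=-0.05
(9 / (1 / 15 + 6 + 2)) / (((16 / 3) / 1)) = 405 / 1936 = 0.21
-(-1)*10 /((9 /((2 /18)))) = 10 /81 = 0.12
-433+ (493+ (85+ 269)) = 414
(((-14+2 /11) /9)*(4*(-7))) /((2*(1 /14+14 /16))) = 119168 /5247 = 22.71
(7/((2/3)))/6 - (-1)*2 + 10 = 55/4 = 13.75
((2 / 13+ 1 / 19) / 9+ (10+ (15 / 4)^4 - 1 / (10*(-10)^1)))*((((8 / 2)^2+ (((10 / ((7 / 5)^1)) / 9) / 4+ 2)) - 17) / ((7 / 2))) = 148796660699 / 2091398400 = 71.15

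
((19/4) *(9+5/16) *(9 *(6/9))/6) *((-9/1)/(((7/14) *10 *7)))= -25479/2240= -11.37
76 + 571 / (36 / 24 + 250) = 39370 / 503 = 78.27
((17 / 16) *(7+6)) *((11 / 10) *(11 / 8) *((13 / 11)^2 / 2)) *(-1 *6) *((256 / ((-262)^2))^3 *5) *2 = -229472256 / 5053913144281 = -0.00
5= 5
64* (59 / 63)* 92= 347392 / 63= 5514.16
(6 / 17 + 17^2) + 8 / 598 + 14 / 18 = 13273222 / 45747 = 290.14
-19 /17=-1.12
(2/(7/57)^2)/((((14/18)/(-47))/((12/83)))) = -32983848/28469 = -1158.59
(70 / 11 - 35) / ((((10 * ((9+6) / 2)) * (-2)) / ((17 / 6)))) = 119 / 220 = 0.54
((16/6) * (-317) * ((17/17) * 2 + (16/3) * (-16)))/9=634000/81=7827.16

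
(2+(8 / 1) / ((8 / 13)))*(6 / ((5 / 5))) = 90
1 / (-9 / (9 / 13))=-1 / 13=-0.08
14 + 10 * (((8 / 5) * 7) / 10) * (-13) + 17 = -114.60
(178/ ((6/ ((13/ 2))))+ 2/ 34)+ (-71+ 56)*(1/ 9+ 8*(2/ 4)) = 13385/ 102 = 131.23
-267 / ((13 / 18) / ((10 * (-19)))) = 913140 / 13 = 70241.54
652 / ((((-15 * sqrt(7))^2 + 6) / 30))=12.37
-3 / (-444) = 1 / 148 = 0.01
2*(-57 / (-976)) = 57 / 488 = 0.12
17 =17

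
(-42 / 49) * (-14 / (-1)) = -12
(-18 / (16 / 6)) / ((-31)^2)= -27 / 3844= -0.01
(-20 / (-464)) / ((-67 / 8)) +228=442994 / 1943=227.99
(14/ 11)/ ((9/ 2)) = 28/ 99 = 0.28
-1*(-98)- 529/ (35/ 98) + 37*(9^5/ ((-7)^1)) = -10972477/ 35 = -313499.34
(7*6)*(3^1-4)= -42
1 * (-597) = -597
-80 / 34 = -40 / 17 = -2.35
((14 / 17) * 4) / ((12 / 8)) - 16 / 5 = -256 / 255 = -1.00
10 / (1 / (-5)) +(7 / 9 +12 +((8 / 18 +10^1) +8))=-169 / 9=-18.78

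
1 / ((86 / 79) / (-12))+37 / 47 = -20687 / 2021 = -10.24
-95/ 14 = -6.79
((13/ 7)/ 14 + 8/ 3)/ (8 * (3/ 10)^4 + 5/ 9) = 4.51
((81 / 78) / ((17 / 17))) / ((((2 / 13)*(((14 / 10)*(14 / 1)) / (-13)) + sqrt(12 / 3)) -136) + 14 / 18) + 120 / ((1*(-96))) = -5106185 / 4059676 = -1.26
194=194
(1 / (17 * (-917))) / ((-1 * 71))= 1 / 1106819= 0.00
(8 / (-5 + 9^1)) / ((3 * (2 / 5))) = 5 / 3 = 1.67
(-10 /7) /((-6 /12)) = 20 /7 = 2.86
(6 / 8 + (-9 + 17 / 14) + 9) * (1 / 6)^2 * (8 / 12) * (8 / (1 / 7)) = 55 / 27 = 2.04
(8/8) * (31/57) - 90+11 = -4472/57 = -78.46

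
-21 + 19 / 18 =-19.94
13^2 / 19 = 8.89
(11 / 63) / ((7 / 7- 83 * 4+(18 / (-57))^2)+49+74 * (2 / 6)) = -3971 / 5850264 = -0.00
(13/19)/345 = 13/6555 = 0.00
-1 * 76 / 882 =-38 / 441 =-0.09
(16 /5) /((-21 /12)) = -64 /35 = -1.83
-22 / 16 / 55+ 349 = 348.98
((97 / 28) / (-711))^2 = 0.00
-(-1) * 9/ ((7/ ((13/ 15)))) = 39/ 35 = 1.11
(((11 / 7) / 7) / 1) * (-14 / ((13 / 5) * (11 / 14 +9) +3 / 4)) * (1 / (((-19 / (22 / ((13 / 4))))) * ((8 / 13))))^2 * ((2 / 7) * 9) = -958320 / 9266509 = -0.10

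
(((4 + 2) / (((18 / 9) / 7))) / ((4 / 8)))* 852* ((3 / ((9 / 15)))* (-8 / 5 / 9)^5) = -130285568 / 4100625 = -31.77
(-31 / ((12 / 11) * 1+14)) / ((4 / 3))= -1023 / 664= -1.54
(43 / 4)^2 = 1849 / 16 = 115.56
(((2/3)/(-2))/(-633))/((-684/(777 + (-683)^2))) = -233633/649458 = -0.36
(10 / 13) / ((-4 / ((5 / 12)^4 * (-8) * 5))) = 15625 / 67392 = 0.23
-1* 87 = -87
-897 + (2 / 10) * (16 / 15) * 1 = -67259 / 75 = -896.79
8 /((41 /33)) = 264 /41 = 6.44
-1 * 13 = -13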